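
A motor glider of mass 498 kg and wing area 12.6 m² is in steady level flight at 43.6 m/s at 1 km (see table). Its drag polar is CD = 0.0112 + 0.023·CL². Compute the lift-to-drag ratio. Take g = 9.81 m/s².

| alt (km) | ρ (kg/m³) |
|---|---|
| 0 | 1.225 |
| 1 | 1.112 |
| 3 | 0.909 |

At 1 km, from the table: ρ = 1.112 kg/m³.
In steady level flight, lift balances weight: W = mg = 498 × 9.81 = 4885.4 N.
Dynamic pressure q = 0.5 × 1.112 × 43.6² = 1057 Pa.
CL = 2W/(ρv²S) = 2×4885.4/(1.112×43.6²×12.6) = 0.3668.
CD = 0.0112 + 0.023 × 0.3668² = 0.0143.
L/D = CL/CD = 0.3668 / 0.0143 = 25.7

L/D = 25.7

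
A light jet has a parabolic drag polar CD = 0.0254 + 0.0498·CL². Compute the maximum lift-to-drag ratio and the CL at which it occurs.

(L/D)max = 14.1, at CL = 0.714

For CD = CD0 + K·CL², (L/D)max occurs at CL* = √(CD0/K) and equals 1/(2√(K·CD0)).
(L/D)max = 1/(2√(0.0498 × 0.0254)) = 1/(2 × 0.03557) = 14.1
CL* = √(0.0254/0.0498) = 0.714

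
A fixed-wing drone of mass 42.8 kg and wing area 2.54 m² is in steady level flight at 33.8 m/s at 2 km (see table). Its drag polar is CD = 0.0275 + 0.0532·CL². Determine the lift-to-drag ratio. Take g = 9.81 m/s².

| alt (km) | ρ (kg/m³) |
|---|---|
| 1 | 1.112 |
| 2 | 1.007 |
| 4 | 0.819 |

L/D = 9.01

At 2 km, from the table: ρ = 1.007 kg/m³.
In steady level flight, lift balances weight: W = mg = 42.8 × 9.81 = 419.87 N.
q = ½ρv² = ½ × 1.007 × 33.8² = 575.2 Pa.
CL = 2W/(ρv²S) = 2×419.87/(1.007×33.8²×2.54) = 0.2874.
CD = 0.0275 + 0.0532 × 0.2874² = 0.03189.
L/D = CL/CD = 0.2874 / 0.03189 = 9.01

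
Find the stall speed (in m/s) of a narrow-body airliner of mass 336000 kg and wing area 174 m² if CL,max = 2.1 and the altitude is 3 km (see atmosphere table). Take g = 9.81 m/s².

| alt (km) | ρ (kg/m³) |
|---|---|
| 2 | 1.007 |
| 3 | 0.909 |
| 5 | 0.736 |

V_stall = 141 m/s

At 3 km, from the table: ρ = 0.909 kg/m³.
Stall occurs when L = W at CL,max. W = mg = 336000 × 9.81 = 3.296×10^6 N.
V_stall = √(2W/(ρ·S·CL,max)) = √(2 × 3.296×10^6 / (0.909 × 174 × 2.1))
V_stall = √19850 = 141 m/s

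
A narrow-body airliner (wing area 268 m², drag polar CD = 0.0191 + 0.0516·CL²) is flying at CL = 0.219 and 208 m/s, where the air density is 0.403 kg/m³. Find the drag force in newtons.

D = 50400 N

CD = 0.0191 + 0.0516 × 0.219² = 0.02157
D = ½ρv²S·CD = ½ × 0.403 × 208² × 268 × 0.02157 = 50400 N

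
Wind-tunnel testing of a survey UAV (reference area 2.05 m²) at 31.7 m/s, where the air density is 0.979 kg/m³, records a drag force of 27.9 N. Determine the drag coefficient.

From D = ½ρv²S·CD, rearranging gives CD = 2D/(ρv²S).
CD = 2 × 27.9 / (0.979 × 31.7² × 2.05) = 0.0277

CD = 0.0277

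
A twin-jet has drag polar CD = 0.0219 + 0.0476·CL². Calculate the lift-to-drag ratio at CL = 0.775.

CD = 0.0219 + 0.0476 × 0.775² = 0.05049
L/D = CL/CD = 0.775 / 0.05049 = 15.3

L/D = 15.3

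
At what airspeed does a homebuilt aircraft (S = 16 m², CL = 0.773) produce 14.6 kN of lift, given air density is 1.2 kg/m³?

v = 44.4 m/s

L = ½ρv²S·CL ⇒ v = √(2L/(ρ·S·CL))
v = √(2 × 14600 / (1.2 × 16 × 0.773)) = √1967 = 44.4 m/s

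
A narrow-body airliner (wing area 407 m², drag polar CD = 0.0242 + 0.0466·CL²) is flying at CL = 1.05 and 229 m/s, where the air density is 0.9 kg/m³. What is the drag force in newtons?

CD = 0.0242 + 0.0466 × 1.05² = 0.07558
D = ½ρv²S·CD = ½ × 0.9 × 229² × 407 × 0.07558 = 7.26×10^5 N

D = 7.26×10^5 N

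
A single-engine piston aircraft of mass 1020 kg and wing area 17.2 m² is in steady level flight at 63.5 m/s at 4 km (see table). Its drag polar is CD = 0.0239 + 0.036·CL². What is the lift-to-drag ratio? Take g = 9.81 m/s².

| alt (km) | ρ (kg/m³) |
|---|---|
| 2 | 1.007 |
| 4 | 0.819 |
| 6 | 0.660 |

L/D = 12.4

At 4 km, from the table: ρ = 0.819 kg/m³.
Level flight ⇒ L = W = m·g = 1020 × 9.81 = 10006 N.
Dynamic pressure q = 0.5 × 0.819 × 63.5² = 1651 Pa.
Required CL = L/(qS) = 10006/(1651·17.2) = 0.3523.
CD = 0.0239 + 0.036 × 0.3523² = 0.02837.
L/D = CL/CD = 0.3523 / 0.02837 = 12.4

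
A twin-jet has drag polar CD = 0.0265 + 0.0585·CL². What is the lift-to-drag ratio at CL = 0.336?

L/D = 10.1

CD = 0.0265 + 0.0585 × 0.336² = 0.0331
L/D = CL/CD = 0.336 / 0.0331 = 10.1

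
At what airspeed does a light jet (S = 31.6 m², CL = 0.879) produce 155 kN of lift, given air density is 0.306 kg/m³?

v = 191 m/s

L = ½ρv²S·CL ⇒ v = √(2L/(ρ·S·CL))
v = √(2 × 1.55×10^5 / (0.306 × 31.6 × 0.879)) = √36470 = 191 m/s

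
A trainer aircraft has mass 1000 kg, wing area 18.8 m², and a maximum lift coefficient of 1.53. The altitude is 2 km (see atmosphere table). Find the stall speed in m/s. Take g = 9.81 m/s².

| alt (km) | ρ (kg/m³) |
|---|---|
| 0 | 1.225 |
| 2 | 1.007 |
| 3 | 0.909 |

V_stall = 26 m/s

At 2 km, from the table: ρ = 1.007 kg/m³.
Stall occurs when L = W at CL,max. W = mg = 1000 × 9.81 = 9810 N.
V_stall = √(2W/(ρ·S·CL,max)) = √(2 × 9810 / (1.007 × 18.8 × 1.53))
V_stall = √677.4 = 26 m/s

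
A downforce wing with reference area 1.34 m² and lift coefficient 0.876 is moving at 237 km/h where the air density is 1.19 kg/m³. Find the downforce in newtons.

L = 3030 N

Convert speed: v = 237 km/h ÷ 3.6 = 65.83 m/s.
L = ½ρv²S·CL = ½ × 1.19 × 65.83² × 1.34 × 0.876 = 3030 N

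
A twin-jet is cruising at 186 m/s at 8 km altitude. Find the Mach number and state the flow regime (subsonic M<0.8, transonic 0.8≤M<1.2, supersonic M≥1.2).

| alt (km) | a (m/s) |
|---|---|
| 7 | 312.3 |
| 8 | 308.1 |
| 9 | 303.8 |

M = 0.604 (subsonic)

At 8 km, from the table: a = 308.1 m/s.
M = v/a = 186 / 308.1 = 0.604
M = 0.604 → subsonic.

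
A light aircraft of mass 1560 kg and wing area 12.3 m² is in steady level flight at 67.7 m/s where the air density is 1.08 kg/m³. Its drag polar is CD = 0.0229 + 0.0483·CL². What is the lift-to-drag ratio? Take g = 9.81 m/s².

L/D = 14.3

Weight W = mg = 1560 × 9.81 = 15304 N; in level flight L = W.
q = ½ρv² = ½ × 1.08 × 67.7² = 2475 Pa.
Required CL = L/(qS) = 15304/(2475·12.3) = 0.5027.
CD = 0.0229 + 0.0483 × 0.5027² = 0.03511.
L/D = CL/CD = 0.5027 / 0.03511 = 14.3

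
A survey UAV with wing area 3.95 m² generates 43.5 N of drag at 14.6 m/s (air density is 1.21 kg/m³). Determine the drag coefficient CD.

From D = ½ρv²S·CD, rearranging gives CD = 2D/(ρv²S).
CD = 2 × 43.5 / (1.21 × 14.6² × 3.95) = 0.0854

CD = 0.0854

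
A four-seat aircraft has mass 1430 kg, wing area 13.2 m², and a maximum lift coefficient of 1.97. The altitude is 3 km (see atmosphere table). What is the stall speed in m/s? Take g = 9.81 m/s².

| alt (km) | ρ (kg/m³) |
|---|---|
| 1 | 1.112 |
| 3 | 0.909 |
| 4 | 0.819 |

At 3 km, from the table: ρ = 0.909 kg/m³.
Stall occurs when L = W at CL,max. W = mg = 1430 × 9.81 = 14030 N.
V_stall = √(2W/(ρ·S·CL,max)) = √(2 × 14030 / (0.909 × 13.2 × 1.97))
V_stall = √1187 = 34.5 m/s

V_stall = 34.5 m/s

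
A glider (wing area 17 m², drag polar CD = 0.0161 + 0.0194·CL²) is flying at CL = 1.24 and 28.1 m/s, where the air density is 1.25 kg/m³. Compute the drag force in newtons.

D = 385 N

CD = 0.0161 + 0.0194 × 1.24² = 0.04593
D = ½ρv²S·CD = ½ × 1.25 × 28.1² × 17 × 0.04593 = 385 N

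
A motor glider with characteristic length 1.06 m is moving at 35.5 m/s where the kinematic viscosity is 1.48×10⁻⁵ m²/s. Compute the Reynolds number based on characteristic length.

Re = v·c/ν = 35.5 × 1.06 / (1.48×10⁻⁵) = 2.54×10^6

Re = 2.54×10^6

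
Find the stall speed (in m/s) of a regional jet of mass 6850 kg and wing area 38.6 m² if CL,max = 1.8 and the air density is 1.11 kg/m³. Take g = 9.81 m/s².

Weight W = mg = 6850 × 9.81 = 67200 N.
From L = ½ρV²S·CL,max = W: V_stall = √(2W/(ρSCL,max)) = √(2·67200/(1.11·38.6·1.8))
V_stall = √1743 = 41.7 m/s

V_stall = 41.7 m/s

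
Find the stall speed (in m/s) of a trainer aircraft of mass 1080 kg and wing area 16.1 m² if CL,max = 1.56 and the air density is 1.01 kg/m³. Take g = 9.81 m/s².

Weight W = mg = 1080 × 9.81 = 10590 N.
V_stall = √(2W/(ρ·S·CL,max)) = √(2 × 10590 / (1.01 × 16.1 × 1.56))
V_stall = √835.3 = 28.9 m/s

V_stall = 28.9 m/s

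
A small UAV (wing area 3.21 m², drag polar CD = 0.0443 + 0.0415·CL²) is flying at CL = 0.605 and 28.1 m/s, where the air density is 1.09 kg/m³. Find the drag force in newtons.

D = 82.2 N

CD = 0.0443 + 0.0415 × 0.605² = 0.05949
D = ½ρv²S·CD = ½ × 1.09 × 28.1² × 3.21 × 0.05949 = 82.2 N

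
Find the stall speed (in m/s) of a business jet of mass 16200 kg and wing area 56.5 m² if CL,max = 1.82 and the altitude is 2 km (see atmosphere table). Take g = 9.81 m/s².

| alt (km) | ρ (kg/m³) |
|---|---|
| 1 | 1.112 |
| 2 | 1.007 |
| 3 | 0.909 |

At 2 km, from the table: ρ = 1.007 kg/m³.
At stall, lift equals weight: L = W = m·g = 16200 × 9.81 = 1.589×10^5 N.
V_stall = √(2W/(ρ·S·CL,max)) = √(2 × 1.589×10^5 / (1.007 × 56.5 × 1.82))
V_stall = √3069 = 55.4 m/s

V_stall = 55.4 m/s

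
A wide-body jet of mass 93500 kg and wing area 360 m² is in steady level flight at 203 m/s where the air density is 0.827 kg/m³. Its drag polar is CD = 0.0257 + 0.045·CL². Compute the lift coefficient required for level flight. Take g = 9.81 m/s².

Level flight ⇒ L = W = m·g = 93500 × 9.81 = 9.1724×10^5 N.
q = ½ρv² = ½ × 0.827 × 203² = 17040 Pa.
CL = W/(q·S) = 9.1724×10^5 / (17040 × 360) = 0.1495.

CL = 0.15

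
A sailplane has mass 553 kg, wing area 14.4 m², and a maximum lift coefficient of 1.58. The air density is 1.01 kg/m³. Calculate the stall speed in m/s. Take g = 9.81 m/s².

Stall occurs when L = W at CL,max. W = mg = 553 × 9.81 = 5425 N.
From L = ½ρV²S·CL,max = W: V_stall = √(2W/(ρSCL,max)) = √(2·5425/(1.01·14.4·1.58))
V_stall = √472.2 = 21.7 m/s

V_stall = 21.7 m/s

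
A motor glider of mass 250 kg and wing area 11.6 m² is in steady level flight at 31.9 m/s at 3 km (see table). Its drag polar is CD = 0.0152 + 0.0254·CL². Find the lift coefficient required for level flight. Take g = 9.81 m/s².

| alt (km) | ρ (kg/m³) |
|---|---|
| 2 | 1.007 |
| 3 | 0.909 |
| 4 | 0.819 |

CL = 0.457

At 3 km, from the table: ρ = 0.909 kg/m³.
Weight W = mg = 250 × 9.81 = 2452.5 N; in level flight L = W.
q = ½ρv² = ½ × 0.909 × 31.9² = 462.5 Pa.
Required CL = L/(qS) = 2452.5/(462.5·11.6) = 0.4571.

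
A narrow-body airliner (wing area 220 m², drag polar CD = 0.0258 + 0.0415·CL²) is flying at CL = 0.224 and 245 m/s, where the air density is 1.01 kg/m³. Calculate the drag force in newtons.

D = 1.86×10^5 N

CD = 0.0258 + 0.0415 × 0.224² = 0.02788
D = ½ρv²S·CD = ½ × 1.01 × 245² × 220 × 0.02788 = 1.86×10^5 N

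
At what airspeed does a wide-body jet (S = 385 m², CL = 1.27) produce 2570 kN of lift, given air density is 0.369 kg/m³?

v = 169 m/s

L = ½ρv²S·CL ⇒ v = √(2L/(ρ·S·CL))
v = √(2 × 2.57×10^6 / (0.369 × 385 × 1.27)) = √28490 = 169 m/s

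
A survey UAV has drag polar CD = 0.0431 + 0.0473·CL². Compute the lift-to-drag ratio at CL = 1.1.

CD = 0.0431 + 0.0473 × 1.1² = 0.1003
L/D = CL/CD = 1.1 / 0.1003 = 11

L/D = 11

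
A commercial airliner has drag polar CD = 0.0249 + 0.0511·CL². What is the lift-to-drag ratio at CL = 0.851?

L/D = 13.7

CD = 0.0249 + 0.0511 × 0.851² = 0.06191
L/D = CL/CD = 0.851 / 0.06191 = 13.7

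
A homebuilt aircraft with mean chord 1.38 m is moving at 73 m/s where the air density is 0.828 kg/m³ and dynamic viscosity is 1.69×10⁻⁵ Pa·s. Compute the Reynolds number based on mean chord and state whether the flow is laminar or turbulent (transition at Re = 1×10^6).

Re = ρ·v·c/μ = 0.828 × 73 × 1.38 / (1.69×10⁻⁵) = 4.94×10^6
Since 4.94×10^6 > 1×10^6, the flow is turbulent.

Re = 4.94×10^6 (turbulent)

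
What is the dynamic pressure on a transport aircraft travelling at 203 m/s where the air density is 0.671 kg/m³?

q = ½ρv² = ½ × 0.671 × 203² = 13800 Pa

q = 13800 Pa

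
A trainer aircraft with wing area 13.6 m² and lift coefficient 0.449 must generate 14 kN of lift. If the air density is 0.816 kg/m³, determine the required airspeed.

v = 75 m/s

L = ½ρv²S·CL ⇒ v = √(2L/(ρ·S·CL))
v = √(2 × 14000 / (0.816 × 13.6 × 0.449)) = √5619 = 75 m/s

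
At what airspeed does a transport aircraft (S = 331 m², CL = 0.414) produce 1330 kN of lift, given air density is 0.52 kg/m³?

v = 193 m/s

L = ½ρv²S·CL ⇒ v = √(2L/(ρ·S·CL))
v = √(2 × 1.33×10^6 / (0.52 × 331 × 0.414)) = √37330 = 193 m/s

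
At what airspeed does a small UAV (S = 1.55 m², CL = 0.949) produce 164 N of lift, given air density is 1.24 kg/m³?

v = 13.4 m/s

L = ½ρv²S·CL ⇒ v = √(2L/(ρ·S·CL))
v = √(2 × 164 / (1.24 × 1.55 × 0.949)) = √179.8 = 13.4 m/s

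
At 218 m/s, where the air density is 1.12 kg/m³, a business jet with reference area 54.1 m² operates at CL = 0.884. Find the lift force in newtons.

L = 1.27×10^6 N

L = ½ρv²S·CL = ½ × 1.12 × 218² × 54.1 × 0.884 = 1.27×10^6 N ≈ 1270 kN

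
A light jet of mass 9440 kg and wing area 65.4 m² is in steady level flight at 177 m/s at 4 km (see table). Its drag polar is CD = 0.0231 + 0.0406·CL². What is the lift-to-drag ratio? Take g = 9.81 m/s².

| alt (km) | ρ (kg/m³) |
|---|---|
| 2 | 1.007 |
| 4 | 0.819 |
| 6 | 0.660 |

At 4 km, from the table: ρ = 0.819 kg/m³.
Weight W = mg = 9440 × 9.81 = 92606 N; in level flight L = W.
q = ½ρv² = ½ × 0.819 × 177² = 12830 Pa.
CL = 2W/(ρv²S) = 2×92606/(0.819×177²×65.4) = 0.1104.
CD = 0.0231 + 0.0406 × 0.1104² = 0.02359.
L/D = CL/CD = 0.1104 / 0.02359 = 4.68

L/D = 4.68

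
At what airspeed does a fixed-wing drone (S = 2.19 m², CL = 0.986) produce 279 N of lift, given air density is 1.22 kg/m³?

v = 14.6 m/s

L = ½ρv²S·CL ⇒ v = √(2L/(ρ·S·CL))
v = √(2 × 279 / (1.22 × 2.19 × 0.986)) = √211.8 = 14.6 m/s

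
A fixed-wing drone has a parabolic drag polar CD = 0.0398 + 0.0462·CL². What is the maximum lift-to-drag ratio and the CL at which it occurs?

For CD = CD0 + K·CL², (L/D)max occurs at CL* = √(CD0/K) and equals 1/(2√(K·CD0)).
(L/D)max = 1/(2√(0.0462 × 0.0398)) = 1/(2 × 0.04288) = 11.7
CL* = √(0.0398/0.0462) = 0.928

(L/D)max = 11.7, at CL = 0.928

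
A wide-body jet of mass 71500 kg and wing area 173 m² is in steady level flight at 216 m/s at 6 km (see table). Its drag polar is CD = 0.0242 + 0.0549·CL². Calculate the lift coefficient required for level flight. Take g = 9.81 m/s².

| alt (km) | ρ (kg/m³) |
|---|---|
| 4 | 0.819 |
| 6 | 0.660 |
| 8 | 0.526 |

CL = 0.263

At 6 km, from the table: ρ = 0.660 kg/m³.
Weight W = mg = 71500 × 9.81 = 7.0142×10^5 N; in level flight L = W.
Dynamic pressure q = 0.5 × 0.66 × 216² = 15400 Pa.
CL = W/(q·S) = 7.0142×10^5 / (15400 × 173) = 0.2633.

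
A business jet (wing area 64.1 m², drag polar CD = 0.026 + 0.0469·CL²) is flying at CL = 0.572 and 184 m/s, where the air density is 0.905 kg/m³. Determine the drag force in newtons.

CD = 0.026 + 0.0469 × 0.572² = 0.04134
D = ½ρv²S·CD = ½ × 0.905 × 184² × 64.1 × 0.04134 = 40600 N

D = 40600 N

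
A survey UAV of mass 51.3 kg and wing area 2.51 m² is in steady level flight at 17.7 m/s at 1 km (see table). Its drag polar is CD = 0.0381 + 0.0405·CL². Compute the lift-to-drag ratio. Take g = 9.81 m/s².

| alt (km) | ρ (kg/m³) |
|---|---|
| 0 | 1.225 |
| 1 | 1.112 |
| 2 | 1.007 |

At 1 km, from the table: ρ = 1.112 kg/m³.
Level flight ⇒ L = W = m·g = 51.3 × 9.81 = 503.25 N.
q = ½ρv² = ½ × 1.112 × 17.7² = 174.2 Pa.
CL = W/(q·S) = 503.25 / (174.2 × 2.51) = 1.151.
CD = 0.0381 + 0.0405 × 1.151² = 0.09176.
L/D = CL/CD = 1.151 / 0.09176 = 12.5

L/D = 12.5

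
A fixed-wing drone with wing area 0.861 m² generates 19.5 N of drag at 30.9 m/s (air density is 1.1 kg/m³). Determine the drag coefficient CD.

CD = 0.0431

From D = ½ρv²S·CD, rearranging gives CD = 2D/(ρv²S).
CD = 2 × 19.5 / (1.1 × 30.9² × 0.861) = 0.0431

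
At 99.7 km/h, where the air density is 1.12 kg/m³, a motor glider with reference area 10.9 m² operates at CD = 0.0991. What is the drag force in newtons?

Convert speed: v = 99.7 km/h ÷ 3.6 = 27.69 m/s.
D = ½ρv²S·CD = ½ × 1.12 × 27.69² × 10.9 × 0.0991 = 464 N

D = 464 N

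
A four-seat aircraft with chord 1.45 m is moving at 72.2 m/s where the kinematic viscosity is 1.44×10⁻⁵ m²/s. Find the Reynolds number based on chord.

Re = v·c/ν = 72.2 × 1.45 / (1.44×10⁻⁵) = 7.27×10^6

Re = 7.27×10^6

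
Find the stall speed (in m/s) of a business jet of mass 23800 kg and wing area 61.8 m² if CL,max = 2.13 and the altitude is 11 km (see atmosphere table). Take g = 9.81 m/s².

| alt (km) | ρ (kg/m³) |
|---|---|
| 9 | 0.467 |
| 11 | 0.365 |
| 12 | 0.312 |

V_stall = 98.6 m/s

At 11 km, from the table: ρ = 0.365 kg/m³.
At stall, lift equals weight: L = W = m·g = 23800 × 9.81 = 2.335×10^5 N.
V_stall = √(2W/(ρ·S·CL,max)) = √(2 × 2.335×10^5 / (0.365 × 61.8 × 2.13))
V_stall = √9719 = 98.6 m/s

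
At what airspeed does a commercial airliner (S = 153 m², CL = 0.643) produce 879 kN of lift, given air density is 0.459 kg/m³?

L = ½ρv²S·CL ⇒ v = √(2L/(ρ·S·CL))
v = √(2 × 8.79×10^5 / (0.459 × 153 × 0.643)) = √38930 = 197 m/s

v = 197 m/s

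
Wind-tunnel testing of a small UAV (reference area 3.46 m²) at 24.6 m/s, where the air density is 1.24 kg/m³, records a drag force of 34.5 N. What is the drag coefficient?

CD = 0.0266

From D = ½ρv²S·CD, rearranging gives CD = 2D/(ρv²S).
CD = 2 × 34.5 / (1.24 × 24.6² × 3.46) = 0.0266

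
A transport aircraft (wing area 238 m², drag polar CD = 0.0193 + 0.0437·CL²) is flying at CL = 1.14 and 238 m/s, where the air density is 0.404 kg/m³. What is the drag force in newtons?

CD = 0.0193 + 0.0437 × 1.14² = 0.07609
D = ½ρv²S·CD = ½ × 0.404 × 238² × 238 × 0.07609 = 2.07×10^5 N

D = 2.07×10^5 N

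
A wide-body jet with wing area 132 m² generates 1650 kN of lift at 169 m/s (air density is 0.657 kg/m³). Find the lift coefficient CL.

From L = ½ρv²S·CL, rearranging gives CL = 2L/(ρv²S).
CL = 2 × 1.65×10^6 / (0.657 × 169² × 132) = 1.33

CL = 1.33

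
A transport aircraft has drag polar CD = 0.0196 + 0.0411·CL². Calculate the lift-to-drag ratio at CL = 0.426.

L/D = 15.7

CD = 0.0196 + 0.0411 × 0.426² = 0.02706
L/D = CL/CD = 0.426 / 0.02706 = 15.7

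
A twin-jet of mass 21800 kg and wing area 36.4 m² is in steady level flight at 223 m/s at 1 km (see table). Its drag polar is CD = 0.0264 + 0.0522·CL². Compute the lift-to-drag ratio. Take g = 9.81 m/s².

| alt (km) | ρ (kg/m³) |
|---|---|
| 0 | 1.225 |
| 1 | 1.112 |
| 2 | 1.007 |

L/D = 7.39

At 1 km, from the table: ρ = 1.112 kg/m³.
Weight W = mg = 21800 × 9.81 = 2.1386×10^5 N; in level flight L = W.
Dynamic pressure q = 0.5 × 1.112 × 223² = 27650 Pa.
CL = 2W/(ρv²S) = 2×2.1386×10^5/(1.112×223²×36.4) = 0.2125.
CD = 0.0264 + 0.0522 × 0.2125² = 0.02876.
L/D = CL/CD = 0.2125 / 0.02876 = 7.39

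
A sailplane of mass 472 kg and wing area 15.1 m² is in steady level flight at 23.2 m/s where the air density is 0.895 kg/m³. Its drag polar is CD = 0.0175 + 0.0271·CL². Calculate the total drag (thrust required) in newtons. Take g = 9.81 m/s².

Weight W = mg = 472 × 9.81 = 4630.3 N; in level flight L = W.
q = ½ρv² = ½ × 0.895 × 23.2² = 240.9 Pa.
CL = 2W/(ρv²S) = 2×4630.3/(0.895×23.2²×15.1) = 1.273.
CD = 0.0175 + 0.0271 × 1.273² = 0.06142.
D = q·S·CD = 240.9 × 15.1 × 0.06142 = 223.4 N

D = 223 N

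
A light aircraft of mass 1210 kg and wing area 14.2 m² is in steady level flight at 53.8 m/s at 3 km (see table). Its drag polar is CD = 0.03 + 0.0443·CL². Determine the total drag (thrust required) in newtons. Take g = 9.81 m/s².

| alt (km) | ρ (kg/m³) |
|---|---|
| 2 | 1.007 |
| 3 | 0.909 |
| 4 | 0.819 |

At 3 km, from the table: ρ = 0.909 kg/m³.
Weight W = mg = 1210 × 9.81 = 11870 N; in level flight L = W.
Dynamic pressure q = 0.5 × 0.909 × 53.8² = 1316 Pa.
Required CL = L/(qS) = 11870/(1316·14.2) = 0.6354.
CD = 0.03 + 0.0443 × 0.6354² = 0.04789.
D = q·S·CD = 1316 × 14.2 × 0.04789 = 894.6 N

D = 895 N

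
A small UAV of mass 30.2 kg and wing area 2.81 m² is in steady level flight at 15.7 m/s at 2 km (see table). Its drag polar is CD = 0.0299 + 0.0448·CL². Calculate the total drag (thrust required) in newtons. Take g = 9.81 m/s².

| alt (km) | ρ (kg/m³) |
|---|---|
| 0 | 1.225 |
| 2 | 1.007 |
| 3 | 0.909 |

At 2 km, from the table: ρ = 1.007 kg/m³.
In steady level flight, lift balances weight: W = mg = 30.2 × 9.81 = 296.26 N.
q = ½ρv² = ½ × 1.007 × 15.7² = 124.1 Pa.
CL = W/(q·S) = 296.26 / (124.1 × 2.81) = 0.8495.
CD = 0.0299 + 0.0448 × 0.8495² = 0.06223.
D = q·S·CD = 124.1 × 2.81 × 0.06223 = 21.7 N

D = 21.7 N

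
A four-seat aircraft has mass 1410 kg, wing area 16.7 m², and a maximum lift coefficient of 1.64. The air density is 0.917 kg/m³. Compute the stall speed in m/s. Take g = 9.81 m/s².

At stall, lift equals weight: L = W = m·g = 1410 × 9.81 = 13830 N.
V_stall = √(2W/(ρ·S·CL,max)) = √(2 × 13830 / (0.917 × 16.7 × 1.64))
V_stall = √1102 = 33.2 m/s

V_stall = 33.2 m/s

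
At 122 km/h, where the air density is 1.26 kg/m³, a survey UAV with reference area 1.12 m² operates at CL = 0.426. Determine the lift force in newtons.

Convert speed: v = 122 km/h ÷ 3.6 = 33.89 m/s.
L = ½ρv²S·CL = ½ × 1.26 × 33.89² × 1.12 × 0.426 = 345 N

L = 345 N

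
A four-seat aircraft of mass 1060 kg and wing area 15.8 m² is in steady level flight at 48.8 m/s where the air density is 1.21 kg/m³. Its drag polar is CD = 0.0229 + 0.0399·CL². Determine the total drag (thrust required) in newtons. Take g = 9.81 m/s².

Weight W = mg = 1060 × 9.81 = 10399 N; in level flight L = W.
q = ½ρv² = ½ × 1.21 × 48.8² = 1441 Pa.
CL = 2W/(ρv²S) = 2×10399/(1.21×48.8²×15.8) = 0.4568.
CD = 0.0229 + 0.0399 × 0.4568² = 0.03123.
D = q·S·CD = 1441 × 15.8 × 0.03123 = 710.8 N

D = 711 N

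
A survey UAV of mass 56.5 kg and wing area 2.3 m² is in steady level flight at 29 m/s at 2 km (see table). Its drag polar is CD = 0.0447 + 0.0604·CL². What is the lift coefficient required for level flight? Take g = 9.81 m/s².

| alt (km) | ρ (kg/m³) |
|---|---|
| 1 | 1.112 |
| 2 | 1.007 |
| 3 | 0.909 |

At 2 km, from the table: ρ = 1.007 kg/m³.
In steady level flight, lift balances weight: W = mg = 56.5 × 9.81 = 554.26 N.
q = ½ρv² = ½ × 1.007 × 29² = 423.4 Pa.
CL = W/(q·S) = 554.26 / (423.4 × 2.3) = 0.5691.

CL = 0.569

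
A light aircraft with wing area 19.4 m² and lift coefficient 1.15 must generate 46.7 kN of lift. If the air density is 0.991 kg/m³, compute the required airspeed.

L = ½ρv²S·CL ⇒ v = √(2L/(ρ·S·CL))
v = √(2 × 46700 / (0.991 × 19.4 × 1.15)) = √4224 = 65 m/s

v = 65 m/s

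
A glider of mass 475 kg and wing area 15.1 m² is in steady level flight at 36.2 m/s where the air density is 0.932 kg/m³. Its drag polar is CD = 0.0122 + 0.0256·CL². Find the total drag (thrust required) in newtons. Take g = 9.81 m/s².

Level flight ⇒ L = W = m·g = 475 × 9.81 = 4659.8 N.
Dynamic pressure q = 0.5 × 0.932 × 36.2² = 610.7 Pa.
CL = 2W/(ρv²S) = 2×4659.8/(0.932×36.2²×15.1) = 0.5053.
CD = 0.0122 + 0.0256 × 0.5053² = 0.01874.
D = q·S·CD = 610.7 × 15.1 × 0.01874 = 172.8 N

D = 173 N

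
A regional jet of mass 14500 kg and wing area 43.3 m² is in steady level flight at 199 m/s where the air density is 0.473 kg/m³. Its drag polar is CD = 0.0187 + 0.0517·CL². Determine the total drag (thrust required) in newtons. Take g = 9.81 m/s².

D = 10200 N

Level flight ⇒ L = W = m·g = 14500 × 9.81 = 1.4224×10^5 N.
Dynamic pressure q = 0.5 × 0.473 × 199² = 9366 Pa.
CL = W/(q·S) = 1.4224×10^5 / (9366 × 43.3) = 0.3508.
CD = 0.0187 + 0.0517 × 0.3508² = 0.02506.
D = q·S·CD = 9366 × 43.3 × 0.02506 = 10160 N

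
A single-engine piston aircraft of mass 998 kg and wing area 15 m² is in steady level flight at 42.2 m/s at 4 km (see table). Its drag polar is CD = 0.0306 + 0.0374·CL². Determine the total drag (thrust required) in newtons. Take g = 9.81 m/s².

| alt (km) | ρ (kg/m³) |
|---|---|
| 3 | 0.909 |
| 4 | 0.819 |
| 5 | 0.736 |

D = 662 N

At 4 km, from the table: ρ = 0.819 kg/m³.
In steady level flight, lift balances weight: W = mg = 998 × 9.81 = 9790.4 N.
q = ½ρv² = ½ × 0.819 × 42.2² = 729.3 Pa.
CL = W/(q·S) = 9790.4 / (729.3 × 15) = 0.895.
CD = 0.0306 + 0.0374 × 0.895² = 0.06056.
D = q·S·CD = 729.3 × 15 × 0.06056 = 662.4 N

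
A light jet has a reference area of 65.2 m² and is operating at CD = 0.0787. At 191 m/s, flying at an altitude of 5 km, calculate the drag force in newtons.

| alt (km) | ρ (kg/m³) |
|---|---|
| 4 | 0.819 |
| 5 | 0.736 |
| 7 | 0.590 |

At 5 km, from the table: ρ = 0.736 kg/m³.
Dynamic pressure q = ½ρv² = ½ × 0.736 × 191² = 13430 Pa.
D = q·S·CD = 13430 × 65.2 × 0.0787 = 68900 N ≈ 68.9 kN

D = 68900 N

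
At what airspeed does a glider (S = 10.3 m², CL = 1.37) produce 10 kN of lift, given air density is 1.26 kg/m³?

v = 33.5 m/s

L = ½ρv²S·CL ⇒ v = √(2L/(ρ·S·CL))
v = √(2 × 10000 / (1.26 × 10.3 × 1.37)) = √1125 = 33.5 m/s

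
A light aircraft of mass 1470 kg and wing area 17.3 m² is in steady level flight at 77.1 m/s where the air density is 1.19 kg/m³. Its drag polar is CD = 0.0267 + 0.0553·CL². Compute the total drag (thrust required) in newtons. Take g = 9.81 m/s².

D = 1820 N

Level flight ⇒ L = W = m·g = 1470 × 9.81 = 14421 N.
q = ½ρv² = ½ × 1.19 × 77.1² = 3537 Pa.
CL = 2W/(ρv²S) = 2×14421/(1.19×77.1²×17.3) = 0.2357.
CD = 0.0267 + 0.0553 × 0.2357² = 0.02977.
D = q·S·CD = 3537 × 17.3 × 0.02977 = 1822 N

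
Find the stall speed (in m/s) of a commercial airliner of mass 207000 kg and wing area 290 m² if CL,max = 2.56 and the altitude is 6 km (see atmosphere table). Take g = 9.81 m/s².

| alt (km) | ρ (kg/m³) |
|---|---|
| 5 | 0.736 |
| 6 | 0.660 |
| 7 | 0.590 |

V_stall = 91 m/s

At 6 km, from the table: ρ = 0.660 kg/m³.
Stall occurs when L = W at CL,max. W = mg = 207000 × 9.81 = 2.031×10^6 N.
V_stall = √(2W/(ρ·S·CL,max)) = √(2 × 2.031×10^6 / (0.66 × 290 × 2.56))
V_stall = √8289 = 91 m/s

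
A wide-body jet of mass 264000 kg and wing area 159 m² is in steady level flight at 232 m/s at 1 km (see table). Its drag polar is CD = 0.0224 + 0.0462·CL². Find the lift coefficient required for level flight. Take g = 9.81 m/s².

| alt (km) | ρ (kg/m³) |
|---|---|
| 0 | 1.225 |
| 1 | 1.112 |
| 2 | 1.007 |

CL = 0.544

At 1 km, from the table: ρ = 1.112 kg/m³.
In steady level flight, lift balances weight: W = mg = 264000 × 9.81 = 2.5898×10^6 N.
q = ½ρv² = ½ × 1.112 × 232² = 29930 Pa.
Required CL = L/(qS) = 2.5898×10^6/(29930·159) = 0.5443.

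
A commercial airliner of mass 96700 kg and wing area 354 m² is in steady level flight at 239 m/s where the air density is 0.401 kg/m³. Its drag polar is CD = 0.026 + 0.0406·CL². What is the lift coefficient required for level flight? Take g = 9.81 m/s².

In steady level flight, lift balances weight: W = mg = 96700 × 9.81 = 9.4863×10^5 N.
q = ½ρv² = ½ × 0.401 × 239² = 11450 Pa.
CL = W/(q·S) = 9.4863×10^5 / (11450 × 354) = 0.234.

CL = 0.234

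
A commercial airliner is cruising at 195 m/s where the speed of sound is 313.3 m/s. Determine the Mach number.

M = v/a = 195 / 313.3 = 0.622

M = 0.622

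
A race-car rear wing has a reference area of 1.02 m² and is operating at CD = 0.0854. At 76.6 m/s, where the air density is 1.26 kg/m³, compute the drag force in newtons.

D = 322 N

Dynamic pressure q = ½ρv² = ½ × 1.26 × 76.6² = 3697 Pa.
D = q·S·CD = 3697 × 1.02 × 0.0854 = 322 N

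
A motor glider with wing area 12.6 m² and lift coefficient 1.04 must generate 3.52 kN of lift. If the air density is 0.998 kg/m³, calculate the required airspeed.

v = 23.2 m/s

L = ½ρv²S·CL ⇒ v = √(2L/(ρ·S·CL))
v = √(2 × 3520 / (0.998 × 12.6 × 1.04)) = √538.3 = 23.2 m/s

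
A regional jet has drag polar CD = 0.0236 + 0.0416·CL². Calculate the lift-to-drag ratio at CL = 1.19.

CD = 0.0236 + 0.0416 × 1.19² = 0.08251
L/D = CL/CD = 1.19 / 0.08251 = 14.4

L/D = 14.4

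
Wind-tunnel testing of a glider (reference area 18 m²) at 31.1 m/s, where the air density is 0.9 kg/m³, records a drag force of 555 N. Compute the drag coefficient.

CD = 0.0708

From D = ½ρv²S·CD, rearranging gives CD = 2D/(ρv²S).
CD = 2 × 555 / (0.9 × 31.1² × 18) = 0.0708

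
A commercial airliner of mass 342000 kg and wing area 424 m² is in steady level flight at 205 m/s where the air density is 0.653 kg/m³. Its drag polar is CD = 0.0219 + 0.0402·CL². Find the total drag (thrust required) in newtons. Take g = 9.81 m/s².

D = 2.05×10^5 N

In steady level flight, lift balances weight: W = mg = 342000 × 9.81 = 3.355×10^6 N.
q = ½ρv² = ½ × 0.653 × 205² = 13720 Pa.
CL = W/(q·S) = 3.355×10^6 / (13720 × 424) = 0.5767.
CD = 0.0219 + 0.0402 × 0.5767² = 0.03527.
D = q·S·CD = 13720 × 424 × 0.03527 = 2.052×10^5 N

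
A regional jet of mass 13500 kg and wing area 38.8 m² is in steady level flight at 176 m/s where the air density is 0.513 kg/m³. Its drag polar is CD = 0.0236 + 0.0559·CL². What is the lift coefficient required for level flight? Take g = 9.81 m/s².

CL = 0.43

Level flight ⇒ L = W = m·g = 13500 × 9.81 = 1.3244×10^5 N.
Dynamic pressure q = 0.5 × 0.513 × 176² = 7945 Pa.
Required CL = L/(qS) = 1.3244×10^5/(7945·38.8) = 0.4296.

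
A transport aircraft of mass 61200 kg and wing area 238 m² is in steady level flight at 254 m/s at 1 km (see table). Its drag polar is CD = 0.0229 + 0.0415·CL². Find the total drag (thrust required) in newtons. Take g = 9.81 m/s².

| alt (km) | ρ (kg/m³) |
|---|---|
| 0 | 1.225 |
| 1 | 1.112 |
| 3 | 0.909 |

At 1 km, from the table: ρ = 1.112 kg/m³.
Level flight ⇒ L = W = m·g = 61200 × 9.81 = 6.0037×10^5 N.
Dynamic pressure q = 0.5 × 1.112 × 254² = 35870 Pa.
Required CL = L/(qS) = 6.0037×10^5/(35870·238) = 0.07032.
CD = 0.0229 + 0.0415 × 0.07032² = 0.02311.
D = q·S·CD = 35870 × 238 × 0.02311 = 1.973×10^5 N

D = 1.97×10^5 N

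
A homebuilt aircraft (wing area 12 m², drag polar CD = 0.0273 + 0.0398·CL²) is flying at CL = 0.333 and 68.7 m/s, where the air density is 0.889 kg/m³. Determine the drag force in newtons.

D = 798 N

CD = 0.0273 + 0.0398 × 0.333² = 0.03171
D = ½ρv²S·CD = ½ × 0.889 × 68.7² × 12 × 0.03171 = 798 N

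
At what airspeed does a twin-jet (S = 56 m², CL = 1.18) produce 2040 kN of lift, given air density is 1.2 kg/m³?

L = ½ρv²S·CL ⇒ v = √(2L/(ρ·S·CL))
v = √(2 × 2.04×10^6 / (1.2 × 56 × 1.18)) = √51450 = 227 m/s

v = 227 m/s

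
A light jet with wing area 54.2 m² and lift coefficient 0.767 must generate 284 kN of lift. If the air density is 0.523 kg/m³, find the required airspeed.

v = 162 m/s

L = ½ρv²S·CL ⇒ v = √(2L/(ρ·S·CL))
v = √(2 × 2.84×10^5 / (0.523 × 54.2 × 0.767)) = √26120 = 162 m/s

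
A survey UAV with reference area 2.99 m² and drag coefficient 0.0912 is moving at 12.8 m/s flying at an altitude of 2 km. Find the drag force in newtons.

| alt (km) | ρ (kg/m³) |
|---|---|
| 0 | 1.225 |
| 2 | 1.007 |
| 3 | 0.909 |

At 2 km, from the table: ρ = 1.007 kg/m³.
Dynamic pressure q = ½ρv² = ½ × 1.007 × 12.8² = 82.49 Pa.
D = q·S·CD = 82.49 × 2.99 × 0.0912 = 22.5 N

D = 22.5 N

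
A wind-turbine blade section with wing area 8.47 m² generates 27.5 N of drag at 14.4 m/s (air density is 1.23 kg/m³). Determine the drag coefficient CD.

From D = ½ρv²S·CD, rearranging gives CD = 2D/(ρv²S).
CD = 2 × 27.5 / (1.23 × 14.4² × 8.47) = 0.0255

CD = 0.0255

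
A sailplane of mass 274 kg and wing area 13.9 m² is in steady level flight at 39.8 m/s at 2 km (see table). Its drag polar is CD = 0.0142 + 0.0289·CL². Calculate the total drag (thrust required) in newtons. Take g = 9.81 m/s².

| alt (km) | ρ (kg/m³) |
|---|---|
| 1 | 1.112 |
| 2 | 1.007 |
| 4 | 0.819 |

At 2 km, from the table: ρ = 1.007 kg/m³.
In steady level flight, lift balances weight: W = mg = 274 × 9.81 = 2687.9 N.
Dynamic pressure q = 0.5 × 1.007 × 39.8² = 797.6 Pa.
CL = W/(q·S) = 2687.9 / (797.6 × 13.9) = 0.2425.
CD = 0.0142 + 0.0289 × 0.2425² = 0.0159.
D = q·S·CD = 797.6 × 13.9 × 0.0159 = 176.3 N

D = 176 N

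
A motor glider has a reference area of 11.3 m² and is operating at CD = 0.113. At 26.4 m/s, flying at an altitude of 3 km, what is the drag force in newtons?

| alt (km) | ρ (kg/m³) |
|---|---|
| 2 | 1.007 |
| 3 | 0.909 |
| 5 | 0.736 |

At 3 km, from the table: ρ = 0.909 kg/m³.
Dynamic pressure q = ½ρv² = ½ × 0.909 × 26.4² = 316.8 Pa.
D = q·S·CD = 316.8 × 11.3 × 0.113 = 404 N

D = 404 N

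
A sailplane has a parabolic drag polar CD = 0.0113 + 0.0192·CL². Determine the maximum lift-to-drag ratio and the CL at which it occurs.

For CD = CD0 + K·CL², (L/D)max occurs at CL* = √(CD0/K) and equals 1/(2√(K·CD0)).
(L/D)max = 1/(2√(0.0192 × 0.0113)) = 1/(2 × 0.01473) = 33.9
CL* = √(0.0113/0.0192) = 0.767

(L/D)max = 33.9, at CL = 0.767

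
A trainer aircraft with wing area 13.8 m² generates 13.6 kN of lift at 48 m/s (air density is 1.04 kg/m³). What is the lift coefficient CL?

From L = ½ρv²S·CL, rearranging gives CL = 2L/(ρv²S).
CL = 2 × 13600 / (1.04 × 48² × 13.8) = 0.823

CL = 0.823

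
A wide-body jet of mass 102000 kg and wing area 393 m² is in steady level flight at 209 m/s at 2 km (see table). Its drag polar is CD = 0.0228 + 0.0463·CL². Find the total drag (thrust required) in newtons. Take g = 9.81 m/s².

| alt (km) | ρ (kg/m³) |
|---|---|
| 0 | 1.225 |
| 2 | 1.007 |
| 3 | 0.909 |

D = 2.02×10^5 N

At 2 km, from the table: ρ = 1.007 kg/m³.
Weight W = mg = 102000 × 9.81 = 1.0006×10^6 N; in level flight L = W.
Dynamic pressure q = 0.5 × 1.007 × 209² = 21990 Pa.
CL = W/(q·S) = 1.0006×10^6 / (21990 × 393) = 0.1158.
CD = 0.0228 + 0.0463 × 0.1158² = 0.02342.
D = q·S·CD = 21990 × 393 × 0.02342 = 2.024×10^5 N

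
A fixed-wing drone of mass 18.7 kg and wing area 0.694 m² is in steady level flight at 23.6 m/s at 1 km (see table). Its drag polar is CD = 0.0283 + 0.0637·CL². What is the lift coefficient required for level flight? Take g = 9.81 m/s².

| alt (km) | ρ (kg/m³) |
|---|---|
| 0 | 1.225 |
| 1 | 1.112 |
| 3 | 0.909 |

At 1 km, from the table: ρ = 1.112 kg/m³.
In steady level flight, lift balances weight: W = mg = 18.7 × 9.81 = 183.45 N.
q = ½ρv² = ½ × 1.112 × 23.6² = 309.7 Pa.
CL = 2W/(ρv²S) = 2×183.45/(1.112×23.6²×0.694) = 0.8536.

CL = 0.854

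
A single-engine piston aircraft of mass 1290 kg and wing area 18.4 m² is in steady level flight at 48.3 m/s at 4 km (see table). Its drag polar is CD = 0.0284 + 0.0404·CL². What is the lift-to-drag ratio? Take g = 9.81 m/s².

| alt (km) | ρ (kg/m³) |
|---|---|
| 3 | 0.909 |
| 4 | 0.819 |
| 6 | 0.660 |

L/D = 14.6

At 4 km, from the table: ρ = 0.819 kg/m³.
In steady level flight, lift balances weight: W = mg = 1290 × 9.81 = 12655 N.
Dynamic pressure q = 0.5 × 0.819 × 48.3² = 955.3 Pa.
CL = 2W/(ρv²S) = 2×12655/(0.819×48.3²×18.4) = 0.7199.
CD = 0.0284 + 0.0404 × 0.7199² = 0.04934.
L/D = CL/CD = 0.7199 / 0.04934 = 14.6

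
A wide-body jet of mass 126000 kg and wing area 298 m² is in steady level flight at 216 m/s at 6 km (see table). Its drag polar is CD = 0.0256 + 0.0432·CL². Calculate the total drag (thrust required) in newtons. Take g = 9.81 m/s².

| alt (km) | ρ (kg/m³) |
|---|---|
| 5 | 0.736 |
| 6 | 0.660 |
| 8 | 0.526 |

D = 1.32×10^5 N

At 6 km, from the table: ρ = 0.660 kg/m³.
In steady level flight, lift balances weight: W = mg = 126000 × 9.81 = 1.2361×10^6 N.
q = ½ρv² = ½ × 0.66 × 216² = 15400 Pa.
CL = 2W/(ρv²S) = 2×1.2361×10^6/(0.66×216²×298) = 0.2694.
CD = 0.0256 + 0.0432 × 0.2694² = 0.02874.
D = q·S·CD = 15400 × 298 × 0.02874 = 1.318×10^5 N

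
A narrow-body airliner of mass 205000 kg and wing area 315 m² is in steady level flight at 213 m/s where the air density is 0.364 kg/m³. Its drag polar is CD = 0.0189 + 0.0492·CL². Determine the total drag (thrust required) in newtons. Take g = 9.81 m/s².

D = 1.26×10^5 N

Level flight ⇒ L = W = m·g = 205000 × 9.81 = 2.011×10^6 N.
Dynamic pressure q = 0.5 × 0.364 × 213² = 8257 Pa.
CL = W/(q·S) = 2.011×10^6 / (8257 × 315) = 0.7732.
CD = 0.0189 + 0.0492 × 0.7732² = 0.04831.
D = q·S·CD = 8257 × 315 × 0.04831 = 1.257×10^5 N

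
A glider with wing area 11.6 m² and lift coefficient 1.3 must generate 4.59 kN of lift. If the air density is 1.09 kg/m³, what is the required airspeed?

v = 23.6 m/s

L = ½ρv²S·CL ⇒ v = √(2L/(ρ·S·CL))
v = √(2 × 4590 / (1.09 × 11.6 × 1.3)) = √558.5 = 23.6 m/s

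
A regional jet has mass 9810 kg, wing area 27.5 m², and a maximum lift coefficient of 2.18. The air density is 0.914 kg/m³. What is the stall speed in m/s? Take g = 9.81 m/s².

Weight W = mg = 9810 × 9.81 = 96240 N.
From L = ½ρV²S·CL,max = W: V_stall = √(2W/(ρSCL,max)) = √(2·96240/(0.914·27.5·2.18))
V_stall = √3513 = 59.3 m/s

V_stall = 59.3 m/s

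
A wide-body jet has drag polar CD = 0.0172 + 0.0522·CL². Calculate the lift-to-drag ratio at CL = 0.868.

CD = 0.0172 + 0.0522 × 0.868² = 0.05653
L/D = CL/CD = 0.868 / 0.05653 = 15.4

L/D = 15.4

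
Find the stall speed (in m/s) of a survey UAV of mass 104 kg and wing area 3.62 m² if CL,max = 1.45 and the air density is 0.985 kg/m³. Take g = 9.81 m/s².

At stall, lift equals weight: L = W = m·g = 104 × 9.81 = 1020 N.
V_stall = √(2W/(ρ·S·CL,max)) = √(2 × 1020 / (0.985 × 3.62 × 1.45))
V_stall = √394.7 = 19.9 m/s

V_stall = 19.9 m/s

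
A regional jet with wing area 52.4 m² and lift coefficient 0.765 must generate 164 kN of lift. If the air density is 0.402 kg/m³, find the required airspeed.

L = ½ρv²S·CL ⇒ v = √(2L/(ρ·S·CL))
v = √(2 × 1.64×10^5 / (0.402 × 52.4 × 0.765)) = √20350 = 143 m/s

v = 143 m/s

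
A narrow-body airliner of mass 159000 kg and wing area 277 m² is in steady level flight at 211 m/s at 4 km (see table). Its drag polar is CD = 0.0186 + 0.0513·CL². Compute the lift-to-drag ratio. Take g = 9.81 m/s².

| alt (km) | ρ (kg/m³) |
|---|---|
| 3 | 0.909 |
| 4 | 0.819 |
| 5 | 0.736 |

At 4 km, from the table: ρ = 0.819 kg/m³.
In steady level flight, lift balances weight: W = mg = 159000 × 9.81 = 1.5598×10^6 N.
q = ½ρv² = ½ × 0.819 × 211² = 18230 Pa.
CL = W/(q·S) = 1.5598×10^6 / (18230 × 277) = 0.3089.
CD = 0.0186 + 0.0513 × 0.3089² = 0.02349.
L/D = CL/CD = 0.3089 / 0.02349 = 13.1

L/D = 13.1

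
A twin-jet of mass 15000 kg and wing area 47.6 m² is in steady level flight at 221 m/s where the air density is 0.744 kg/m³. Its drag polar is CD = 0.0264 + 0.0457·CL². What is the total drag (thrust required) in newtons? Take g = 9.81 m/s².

Level flight ⇒ L = W = m·g = 15000 × 9.81 = 1.4715×10^5 N.
Dynamic pressure q = 0.5 × 0.744 × 221² = 18170 Pa.
CL = W/(q·S) = 1.4715×10^5 / (18170 × 47.6) = 0.1701.
CD = 0.0264 + 0.0457 × 0.1701² = 0.02772.
D = q·S·CD = 18170 × 47.6 × 0.02772 = 23980 N

D = 24000 N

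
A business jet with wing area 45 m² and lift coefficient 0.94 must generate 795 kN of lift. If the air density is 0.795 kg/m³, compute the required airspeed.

L = ½ρv²S·CL ⇒ v = √(2L/(ρ·S·CL))
v = √(2 × 7.95×10^5 / (0.795 × 45 × 0.94)) = √47280 = 217 m/s

v = 217 m/s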